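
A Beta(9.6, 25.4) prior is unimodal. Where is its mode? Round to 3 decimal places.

0.261

The density x^(α−1)(1−x)^(β−1) is maximised at (α−1)/(α+β−2) = 8.6/33.0 = 0.261.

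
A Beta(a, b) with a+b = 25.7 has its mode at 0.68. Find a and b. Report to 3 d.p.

a = 17.116, b = 8.584

Since the density peak of Beta(a,b) is at (a−1)/(a+b−2),
a = 1 + 0.68(25.7−2) = 17.116 and b = 25.7 − 17.116 = 8.584.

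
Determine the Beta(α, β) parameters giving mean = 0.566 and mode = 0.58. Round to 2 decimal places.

Let s = α+β. Mean gives α = μs = 0.566s; mode gives (α−1)/(s−2) = 0.58.
Substituting: 0.566s − 1 = 0.58(s−2) = 0.58s − 1.16, so -0.014s = -0.16 and s = 11.4286.
Then α = 0.566×11.4286 = 6.47 and β = s−α = 4.96.

α = 6.47, β = 4.96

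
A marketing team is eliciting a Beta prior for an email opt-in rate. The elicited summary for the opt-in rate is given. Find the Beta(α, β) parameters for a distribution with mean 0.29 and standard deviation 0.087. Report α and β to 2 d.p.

α = 7.60, β = 18.60

First σ² = 0.007569. Setting α = μn, β = (1−μ)n with n = α+β,
μ(1−μ)/(n+1) = 0.007569 ⇒ n+1 = 0.2059/0.007569 = 27.2031 ⇒ n = 26.2031.
Hence α = 0.29×26.2031 = 7.60, β = 0.71×26.2031 = 18.60.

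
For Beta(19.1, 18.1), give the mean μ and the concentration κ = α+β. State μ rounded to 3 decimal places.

κ = α+β = 19.1+18.1 = 37.2; μ = α/κ = 19.1/37.2 = 0.513.

μ = 0.513, κ = 37.2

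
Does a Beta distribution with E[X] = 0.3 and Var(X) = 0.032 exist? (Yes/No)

A Beta with mean μ has variance μ(1−μ)/(α+β+1) < μ(1−μ).
Here μ(1−μ) = 0.3×0.7 = 0.21, and 0.032 < 0.21.

Yes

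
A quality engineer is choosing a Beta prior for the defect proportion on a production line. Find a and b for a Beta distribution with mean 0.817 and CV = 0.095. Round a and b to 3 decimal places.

a = 19.460, b = 4.359

Var = (CV·μ)² = (0.095×0.817)² = 0.006024.
a+b = μ(1−μ)/Var − 1 = 0.149511/0.006024 − 1 = 23.8189.
Thus a = 0.817·23.8189 = 19.460 and b = 0.183·23.8189 = 4.359.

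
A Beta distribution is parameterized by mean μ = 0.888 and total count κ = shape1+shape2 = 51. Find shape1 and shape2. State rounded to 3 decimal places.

Split κ in proportion μ : (1−μ): shape1 = 0.888·51 = 45.288, shape2 = 51 − 45.288 = 5.712.

shape1 = 45.288, shape2 = 5.712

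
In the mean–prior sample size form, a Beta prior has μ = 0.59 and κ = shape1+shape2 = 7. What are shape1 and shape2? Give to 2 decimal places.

shape1 = 4.13, shape2 = 2.87

Split κ in proportion μ : (1−μ): shape1 = 0.59·7 = 4.13, shape2 = 7 − 4.13 = 2.87.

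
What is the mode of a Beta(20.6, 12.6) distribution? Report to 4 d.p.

With α,β > 1, mode = (α−1)/(α+β−2) = 19.6/31.2 = 0.6282.

0.6282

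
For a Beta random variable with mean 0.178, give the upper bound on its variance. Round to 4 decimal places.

0.1463

For fixed mean μ the Beta variance is μ(1−μ)/(α+β+1), increasing as α+β decreases.
Its least upper bound (not attained) is μ(1−μ) = 0.178·0.822 = 0.1463.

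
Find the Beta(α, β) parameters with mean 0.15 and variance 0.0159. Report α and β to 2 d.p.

α = 1.05, β = 5.97

Let s = α+β. The Beta variance is μ(1−μ)/(s+1).
So s+1 = μ(1−μ)/σ² = (0.15×0.85)/0.0159 = 0.1275/0.0159 = 8.0189, giving s = 7.0189.
Then α = μs = 0.15×7.0189 = 1.05 and β = (1−μ)s = 0.85×7.0189 = 5.97.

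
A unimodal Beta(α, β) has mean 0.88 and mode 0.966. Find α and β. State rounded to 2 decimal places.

α = 9.54, β = 1.30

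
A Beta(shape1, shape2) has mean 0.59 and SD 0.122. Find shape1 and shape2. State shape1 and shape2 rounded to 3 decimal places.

σ² = 0.122² = 0.014884.
With s = shape1+shape2, Var = μ(1−μ)/(s+1), so s+1 = (0.59×0.41)/0.014884 = 16.2524 and s = 15.2524.
shape1 = μs = 8.999, shape2 = (1−μ)s = 6.253.

shape1 = 8.999, shape2 = 6.253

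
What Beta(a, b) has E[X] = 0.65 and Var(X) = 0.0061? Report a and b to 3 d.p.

a = 23.592, b = 12.703

Let s = a+b. The Beta variance is μ(1−μ)/(s+1).
So s+1 = μ(1−μ)/σ² = (0.65×0.35)/0.0061 = 0.2275/0.0061 = 37.2951, giving s = 36.2951.
Then a = μs = 0.65×36.2951 = 23.592 and b = (1−μ)s = 0.35×36.2951 = 12.703.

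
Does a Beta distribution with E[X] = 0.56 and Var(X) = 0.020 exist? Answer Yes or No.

For any Beta, Var(X) < E[X]·(1−E[X]).
Here μ(1−μ) = 0.56×0.44 = 0.2464, and 0.020 < 0.2464.

Yes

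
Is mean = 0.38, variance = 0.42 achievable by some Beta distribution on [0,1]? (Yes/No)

No

The Beta variance bound is σ² < μ(1−μ).
Here μ(1−μ) = 0.38×0.62 = 0.2356, and 0.42 ≥ 0.2356.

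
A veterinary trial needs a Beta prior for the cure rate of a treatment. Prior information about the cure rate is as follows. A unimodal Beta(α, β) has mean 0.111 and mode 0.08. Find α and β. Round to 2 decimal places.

α = 3.01, β = 24.09

With s = α+β: μ = α/s and mode = (α−1)/(s−2). Eliminating α = μs,
μs − 1 = m(s−2) ⇒ s(μ−m) = 1−2m ⇒ s = 0.84/0.031 = 27.0968.
So α = μs = 3.01, β = (1−μ)s = 24.09.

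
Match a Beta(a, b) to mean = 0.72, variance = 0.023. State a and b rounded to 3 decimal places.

a = 5.591, b = 2.174

Write ν = a+b; then a = μν and Var = μ(1−μ)/(ν+1).
ν = μ(1−μ)/Var − 1 = 0.2016/0.023 − 1 = 7.7652.
a = 0.72·7.7652 = 5.591, b = 0.28·7.7652 = 2.174.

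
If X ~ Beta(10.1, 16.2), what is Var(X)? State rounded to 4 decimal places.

Var = αβ/[(α+β)²(α+β+1)] = (10.1×16.2)/(26.3²×27.3) = 163.62/18883.137 = 0.0087.

0.0087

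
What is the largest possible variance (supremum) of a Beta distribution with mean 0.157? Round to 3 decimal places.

For fixed mean μ the Beta variance is μ(1−μ)/(α+β+1), increasing as α+β decreases.
Its least upper bound (not attained) is μ(1−μ) = 0.157·0.843 = 0.132.

0.132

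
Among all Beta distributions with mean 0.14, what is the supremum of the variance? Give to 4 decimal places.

Var = μ(1−μ)/(α+β+1), which approaches μ(1−μ) as α+β → 0.
So the supremum is μ(1−μ) = 0.14×0.86 = 0.1204.

0.1204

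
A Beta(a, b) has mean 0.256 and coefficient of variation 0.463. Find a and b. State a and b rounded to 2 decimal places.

σ = CV·μ = 0.463×0.256 = 0.11853, so σ² = 0.014049.
s+1 = μ(1−μ)/σ² = 0.190464/0.014049 = 13.5572, so s = a+b = 12.5572.
a = μs = 3.21, b = (1−μ)s = 9.34.

a = 3.21, b = 9.34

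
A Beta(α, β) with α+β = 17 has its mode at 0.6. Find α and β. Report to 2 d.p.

α = 10.00, β = 7.00

Since the density peak of Beta(α,β) is at (α−1)/(α+β−2),
α = 1 + 0.6(17−2) = 10.00 and β = 17 − 10.00 = 7.00.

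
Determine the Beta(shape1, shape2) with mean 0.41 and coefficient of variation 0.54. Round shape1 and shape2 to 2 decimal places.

Var = (CV·μ)² = (0.54×0.41)² = 0.049018.
shape1+shape2 = μ(1−μ)/Var − 1 = 0.2419/0.049018 − 1 = 3.9349.
Thus shape1 = 0.41·3.9349 = 1.61 and shape2 = 0.59·3.9349 = 2.32.

shape1 = 1.61, shape2 = 2.32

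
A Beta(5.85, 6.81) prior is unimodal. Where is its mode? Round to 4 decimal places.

With α,β > 1, mode = (α−1)/(α+β−2) = 4.85/10.66 = 0.4550.

0.4550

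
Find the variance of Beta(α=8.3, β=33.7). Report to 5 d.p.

Var = αβ/[(α+β)²(α+β+1)] = (8.3×33.7)/(42.0²×43.0) = 279.71/75852.000 = 0.00369.

0.00369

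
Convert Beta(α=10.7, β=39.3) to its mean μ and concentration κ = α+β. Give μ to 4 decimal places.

κ = α+β = 10.7+39.3 = 50.0; μ = α/κ = 10.7/50.0 = 0.2140.

μ = 0.2140, κ = 50.0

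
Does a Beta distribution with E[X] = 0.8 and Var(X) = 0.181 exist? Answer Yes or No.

No

The Beta variance bound is σ² < μ(1−μ).
Here μ(1−μ) = 0.8×0.2 = 0.16, and 0.181 ≥ 0.16.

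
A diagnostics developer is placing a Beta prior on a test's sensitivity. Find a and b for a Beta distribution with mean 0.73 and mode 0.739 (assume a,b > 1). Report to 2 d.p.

a = 38.77, b = 14.34

Let s = a+b. Mean gives a = μs = 0.73s; mode gives (a−1)/(s−2) = 0.739.
Substituting: 0.73s − 1 = 0.739(s−2) = 0.739s − 1.478, so -0.009s = -0.478 and s = 53.1111.
Then a = 0.73×53.1111 = 38.77 and b = s−a = 14.34.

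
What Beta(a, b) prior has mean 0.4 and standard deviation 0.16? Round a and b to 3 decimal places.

a = 3.350, b = 5.025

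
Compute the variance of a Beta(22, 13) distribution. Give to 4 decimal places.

0.0065

Var = αβ/[(α+β)²(α+β+1)] = (22×13)/(35²×36) = 286/44100 = 0.0065.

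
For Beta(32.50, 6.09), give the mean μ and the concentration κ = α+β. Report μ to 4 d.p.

μ = 0.8422, κ = 38.59

κ = α+β = 32.50+6.09 = 38.59; μ = α/κ = 32.50/38.59 = 0.8422.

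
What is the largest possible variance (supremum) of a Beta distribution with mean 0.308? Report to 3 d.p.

0.213

For fixed mean μ the Beta variance is μ(1−μ)/(α+β+1), increasing as α+β decreases.
Its least upper bound (not attained) is μ(1−μ) = 0.308·0.692 = 0.213.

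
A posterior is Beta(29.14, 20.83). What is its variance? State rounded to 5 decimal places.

0.00477

μ = 29.14/49.97 = 0.583150; Var = μ(1−μ)/(α+β+1) = 0.2430861/50.97 = 0.00477.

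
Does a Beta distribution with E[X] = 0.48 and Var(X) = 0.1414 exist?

Yes

For any Beta, Var(X) < E[X]·(1−E[X]).
Here μ(1−μ) = 0.48×0.52 = 0.2496, and 0.1414 < 0.2496.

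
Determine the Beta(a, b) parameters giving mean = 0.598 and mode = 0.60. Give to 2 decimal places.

a = 59.80, b = 40.20

Let s = a+b. Mean gives a = μs = 0.598s; mode gives (a−1)/(s−2) = 0.60.
Substituting: 0.598s − 1 = 0.60(s−2) = 0.60s − 1.20, so -0.002s = -0.20 and s = 100.0000.
Then a = 0.598×100.0000 = 59.80 and b = s−a = 40.20.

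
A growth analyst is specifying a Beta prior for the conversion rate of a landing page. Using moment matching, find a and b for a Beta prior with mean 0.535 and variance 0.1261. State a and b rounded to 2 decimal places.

a = 0.52, b = 0.45

Write ν = a+b; then a = μν and Var = μ(1−μ)/(ν+1).
ν = μ(1−μ)/Var − 1 = 0.248775/0.1261 − 1 = 0.9728.
a = 0.535·0.9728 = 0.52, b = 0.465·0.9728 = 0.45.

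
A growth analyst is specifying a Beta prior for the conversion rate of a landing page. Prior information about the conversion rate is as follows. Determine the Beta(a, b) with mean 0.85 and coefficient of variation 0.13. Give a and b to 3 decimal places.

Var = (CV·μ)² = (0.13×0.85)² = 0.012210.
a+b = μ(1−μ)/Var − 1 = 0.1275/0.012210 − 1 = 9.4420.
Thus a = 0.85·9.4420 = 8.026 and b = 0.15·9.4420 = 1.416.

a = 8.026, b = 1.416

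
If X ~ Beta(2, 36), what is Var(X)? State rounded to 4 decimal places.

0.0013

Var = αβ/[(α+β)²(α+β+1)] = (2×36)/(38²×39) = 72/56316 = 0.0013.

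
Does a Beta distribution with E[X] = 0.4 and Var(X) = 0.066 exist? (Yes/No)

Yes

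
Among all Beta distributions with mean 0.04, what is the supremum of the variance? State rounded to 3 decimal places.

0.038

Var = μ(1−μ)/(α+β+1), which approaches μ(1−μ) as α+β → 0.
So the supremum is μ(1−μ) = 0.04×0.96 = 0.038.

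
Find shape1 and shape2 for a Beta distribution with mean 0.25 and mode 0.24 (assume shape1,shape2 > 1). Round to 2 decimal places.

shape1 = 13.00, shape2 = 39.00

Let s = shape1+shape2. Mean gives shape1 = μs = 0.25s; mode gives (shape1−1)/(s−2) = 0.24.
Substituting: 0.25s − 1 = 0.24(s−2) = 0.24s − 0.48, so 0.01s = 0.52 and s = 52.0000.
Then shape1 = 0.25×52.0000 = 13.00 and shape2 = s−shape1 = 39.00.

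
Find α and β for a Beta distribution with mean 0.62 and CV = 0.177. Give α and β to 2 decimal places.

Var = (CV·μ)² = (0.177×0.62)² = 0.012043.
α+β = μ(1−μ)/Var − 1 = 0.2356/0.012043 − 1 = 18.5634.
Thus α = 0.62·18.5634 = 11.51 and β = 0.38·18.5634 = 7.05.

α = 11.51, β = 7.05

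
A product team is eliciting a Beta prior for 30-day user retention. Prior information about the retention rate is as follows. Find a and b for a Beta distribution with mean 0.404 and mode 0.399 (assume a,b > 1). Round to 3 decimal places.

a = 16.322, b = 24.078

With s = a+b: μ = a/s and mode = (a−1)/(s−2). Eliminating a = μs,
μs − 1 = m(s−2) ⇒ s(μ−m) = 1−2m ⇒ s = 0.202/0.005 = 40.4000.
So a = μs = 16.322, b = (1−μ)s = 24.078.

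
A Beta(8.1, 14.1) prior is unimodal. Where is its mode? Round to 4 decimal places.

With α,β > 1, mode = (α−1)/(α+β−2) = 7.1/20.2 = 0.3515.

0.3515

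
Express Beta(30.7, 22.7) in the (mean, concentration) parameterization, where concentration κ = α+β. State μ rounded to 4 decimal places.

κ = α+β = 30.7+22.7 = 53.4; μ = α/κ = 30.7/53.4 = 0.5749.

μ = 0.5749, κ = 53.4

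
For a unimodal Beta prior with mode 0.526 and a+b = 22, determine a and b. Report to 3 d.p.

Mode = (a−1)/(κ−2) with κ = a+b, so a−1 = 0.526·20 = 10.520.
a = 11.520; b = κ − a = 10.480.

a = 11.520, b = 10.480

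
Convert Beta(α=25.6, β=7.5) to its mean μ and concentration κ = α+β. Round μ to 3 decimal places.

μ = 0.773, κ = 33.1

κ = α+β = 25.6+7.5 = 33.1; μ = α/κ = 25.6/33.1 = 0.773.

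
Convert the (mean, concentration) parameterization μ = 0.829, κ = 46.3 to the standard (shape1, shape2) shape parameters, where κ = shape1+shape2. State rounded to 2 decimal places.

shape1 = 38.38, shape2 = 7.92

shape1 = μκ = 0.829×46.3 = 38.38 and shape2 = (1−μ)κ = 0.171×46.3 = 7.92.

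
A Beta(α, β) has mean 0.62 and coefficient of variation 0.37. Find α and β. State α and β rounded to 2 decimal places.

σ = CV·μ = 0.37×0.62 = 0.22940, so σ² = 0.052624.
s+1 = μ(1−μ)/σ² = 0.2356/0.052624 = 4.4770, so s = α+β = 3.4770.
α = μs = 2.16, β = (1−μ)s = 1.32.

α = 2.16, β = 1.32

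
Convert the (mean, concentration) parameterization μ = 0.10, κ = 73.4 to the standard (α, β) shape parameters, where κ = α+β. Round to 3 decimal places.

α = μκ = 0.10×73.4 = 7.340 and β = (1−μ)κ = 0.90×73.4 = 66.060.

α = 7.340, β = 66.060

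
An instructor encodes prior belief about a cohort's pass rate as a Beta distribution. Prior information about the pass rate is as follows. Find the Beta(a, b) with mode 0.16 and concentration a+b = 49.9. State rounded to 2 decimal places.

a = 8.66, b = 41.24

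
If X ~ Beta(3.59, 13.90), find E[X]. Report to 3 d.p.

0.205

E[X] = α/(α+β) = 3.59/17.49 = 0.205.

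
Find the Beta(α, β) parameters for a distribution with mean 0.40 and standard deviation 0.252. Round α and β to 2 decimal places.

Variance = 0.252² = 0.063504. The moment-matching identity α+β = μ(1−μ)/Var − 1 gives
α+β = 0.2400/0.063504 − 1 = 2.7793, so α = μ·2.7793 = 1.11 and β = (1−μ)·2.7793 = 1.67.

α = 1.11, β = 1.67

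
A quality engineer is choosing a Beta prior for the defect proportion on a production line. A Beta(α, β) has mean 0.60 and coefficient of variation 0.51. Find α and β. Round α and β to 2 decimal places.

α = 0.94, β = 0.63

σ = CV·μ = 0.51×0.60 = 0.30600, so σ² = 0.093636.
s+1 = μ(1−μ)/σ² = 0.2400/0.093636 = 2.5631, so s = α+β = 1.5631.
α = μs = 0.94, β = (1−μ)s = 0.63.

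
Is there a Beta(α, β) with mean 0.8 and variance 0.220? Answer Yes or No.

No

For any Beta, Var(X) < E[X]·(1−E[X]).
Here μ(1−μ) = 0.8×0.2 = 0.16, and 0.220 ≥ 0.16.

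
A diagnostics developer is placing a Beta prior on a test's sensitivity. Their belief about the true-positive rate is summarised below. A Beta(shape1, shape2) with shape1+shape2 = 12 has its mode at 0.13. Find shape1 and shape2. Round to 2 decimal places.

shape1 = 2.30, shape2 = 9.70

Since the density peak of Beta(shape1,shape2) is at (shape1−1)/(shape1+shape2−2),
shape1 = 1 + 0.13(12−2) = 2.30 and shape2 = 12 − 2.30 = 9.70.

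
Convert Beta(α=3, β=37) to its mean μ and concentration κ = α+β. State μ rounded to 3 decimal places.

κ = α+β = 3+37 = 40; μ = α/κ = 3/40 = 0.075.

μ = 0.075, κ = 40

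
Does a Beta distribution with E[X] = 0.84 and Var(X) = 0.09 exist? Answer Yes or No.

A Beta with mean μ has variance μ(1−μ)/(α+β+1) < μ(1−μ).
Here μ(1−μ) = 0.84×0.16 = 0.1344, and 0.09 < 0.1344.

Yes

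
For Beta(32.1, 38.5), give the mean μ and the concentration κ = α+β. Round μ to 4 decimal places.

κ = α+β = 32.1+38.5 = 70.6; μ = α/κ = 32.1/70.6 = 0.4547.

μ = 0.4547, κ = 70.6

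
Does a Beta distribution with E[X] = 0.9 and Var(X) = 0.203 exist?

The Beta variance bound is σ² < μ(1−μ).
Here μ(1−μ) = 0.9×0.1 = 0.09, and 0.203 ≥ 0.09.

No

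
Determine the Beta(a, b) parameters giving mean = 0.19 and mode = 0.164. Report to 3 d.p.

Let s = a+b. Mean gives a = μs = 0.19s; mode gives (a−1)/(s−2) = 0.164.
Substituting: 0.19s − 1 = 0.164(s−2) = 0.164s − 0.328, so 0.026s = 0.672 and s = 25.8462.
Then a = 0.19×25.8462 = 4.911 and b = s−a = 20.935.

a = 4.911, b = 20.935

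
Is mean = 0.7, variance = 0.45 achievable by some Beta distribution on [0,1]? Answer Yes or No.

No

A Beta with mean μ has variance μ(1−μ)/(α+β+1) < μ(1−μ).
Here μ(1−μ) = 0.7×0.3 = 0.21, and 0.45 ≥ 0.21.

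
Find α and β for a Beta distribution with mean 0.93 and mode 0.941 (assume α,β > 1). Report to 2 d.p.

Let s = α+β. Mean gives α = μs = 0.93s; mode gives (α−1)/(s−2) = 0.941.
Substituting: 0.93s − 1 = 0.941(s−2) = 0.941s − 1.882, so -0.011s = -0.882 and s = 80.1818.
Then α = 0.93×80.1818 = 74.57 and β = s−α = 5.61.

α = 74.57, β = 5.61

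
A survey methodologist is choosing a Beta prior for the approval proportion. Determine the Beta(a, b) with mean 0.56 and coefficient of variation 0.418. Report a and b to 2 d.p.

σ = CV·μ = 0.418×0.56 = 0.23408, so σ² = 0.054793.
s+1 = μ(1−μ)/σ² = 0.2464/0.054793 = 4.4969, so s = a+b = 3.4969.
a = μs = 1.96, b = (1−μ)s = 1.54.

a = 1.96, b = 1.54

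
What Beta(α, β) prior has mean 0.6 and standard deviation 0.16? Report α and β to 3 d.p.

α = 5.025, β = 3.350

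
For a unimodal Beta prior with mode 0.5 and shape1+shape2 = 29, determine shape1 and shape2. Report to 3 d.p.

shape1 = 14.500, shape2 = 14.500

Mode = (shape1−1)/(κ−2) with κ = shape1+shape2, so shape1−1 = 0.5·27 = 13.500.
shape1 = 14.500; shape2 = κ − shape1 = 14.500.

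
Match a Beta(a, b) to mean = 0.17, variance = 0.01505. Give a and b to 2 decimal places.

a = 1.42, b = 6.95

Let s = a+b. The Beta variance is μ(1−μ)/(s+1).
So s+1 = μ(1−μ)/σ² = (0.17×0.83)/0.01505 = 0.1411/0.01505 = 9.3754, giving s = 8.3754.
Then a = μs = 0.17×8.3754 = 1.42 and b = (1−μ)s = 0.83×8.3754 = 6.95.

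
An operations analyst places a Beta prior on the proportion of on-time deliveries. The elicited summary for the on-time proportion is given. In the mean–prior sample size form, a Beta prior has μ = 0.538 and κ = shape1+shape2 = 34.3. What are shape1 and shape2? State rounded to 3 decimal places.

shape1 = 18.453, shape2 = 15.847

shape1 = μκ = 0.538×34.3 = 18.453 and shape2 = (1−μ)κ = 0.462×34.3 = 15.847.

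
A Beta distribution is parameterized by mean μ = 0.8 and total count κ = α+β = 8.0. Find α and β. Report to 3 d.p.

α = μκ = 0.8×8.0 = 6.400 and β = (1−μ)κ = 0.2×8.0 = 1.600.

α = 6.400, β = 1.600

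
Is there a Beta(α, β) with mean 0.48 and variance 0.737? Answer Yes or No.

For any Beta, Var(X) < E[X]·(1−E[X]).
Here μ(1−μ) = 0.48×0.52 = 0.2496, and 0.737 ≥ 0.2496.

No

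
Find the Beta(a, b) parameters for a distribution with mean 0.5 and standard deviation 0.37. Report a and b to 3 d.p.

σ² = 0.37² = 0.1369.
With s = a+b, Var = μ(1−μ)/(s+1), so s+1 = (0.5×0.5)/0.1369 = 1.8262 and s = 0.8262.
a = μs = 0.413, b = (1−μ)s = 0.413.

a = 0.413, b = 0.413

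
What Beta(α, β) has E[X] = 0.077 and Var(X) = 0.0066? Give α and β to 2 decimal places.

Write ν = α+β; then α = μν and Var = μ(1−μ)/(ν+1).
ν = μ(1−μ)/Var − 1 = 0.071071/0.0066 − 1 = 9.7683.
α = 0.077·9.7683 = 0.75, β = 0.923·9.7683 = 9.02.

α = 0.75, β = 9.02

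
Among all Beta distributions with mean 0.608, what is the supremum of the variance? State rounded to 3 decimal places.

0.238

Var = μ(1−μ)/(α+β+1), which approaches μ(1−μ) as α+β → 0.
So the supremum is μ(1−μ) = 0.608×0.392 = 0.238.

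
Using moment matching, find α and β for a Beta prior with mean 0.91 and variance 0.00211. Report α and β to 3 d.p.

α = 34.412, β = 3.403

Write ν = α+β; then α = μν and Var = μ(1−μ)/(ν+1).
ν = μ(1−μ)/Var − 1 = 0.0819/0.00211 − 1 = 37.8152.
α = 0.91·37.8152 = 34.412, β = 0.09·37.8152 = 3.403.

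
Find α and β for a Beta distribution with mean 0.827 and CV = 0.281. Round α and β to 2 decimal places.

α = 1.36, β = 0.29

Var = (CV·μ)² = (0.281×0.827)² = 0.054004.
α+β = μ(1−μ)/Var − 1 = 0.143071/0.054004 − 1 = 1.6493.
Thus α = 0.827·1.6493 = 1.36 and β = 0.173·1.6493 = 0.29.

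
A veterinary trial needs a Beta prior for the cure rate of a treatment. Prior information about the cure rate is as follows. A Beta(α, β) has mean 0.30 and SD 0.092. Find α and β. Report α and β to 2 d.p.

α = 7.14, β = 16.67

Variance = 0.092² = 0.008464. The moment-matching identity α+β = μ(1−μ)/Var − 1 gives
α+β = 0.2100/0.008464 − 1 = 23.8110, so α = μ·23.8110 = 7.14 and β = (1−μ)·23.8110 = 16.67.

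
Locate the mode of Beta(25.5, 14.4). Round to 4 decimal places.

With α,β > 1, mode = (α−1)/(α+β−2) = 24.5/37.9 = 0.6464.

0.6464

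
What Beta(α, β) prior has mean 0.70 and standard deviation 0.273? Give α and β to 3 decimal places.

First σ² = 0.074529. Setting α = μn, β = (1−μ)n with n = α+β,
μ(1−μ)/(n+1) = 0.074529 ⇒ n+1 = 0.2100/0.074529 = 2.8177 ⇒ n = 1.8177.
Hence α = 0.70×1.8177 = 1.272, β = 0.30×1.8177 = 0.545.

α = 1.272, β = 0.545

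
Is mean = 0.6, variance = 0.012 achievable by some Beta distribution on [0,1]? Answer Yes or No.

Yes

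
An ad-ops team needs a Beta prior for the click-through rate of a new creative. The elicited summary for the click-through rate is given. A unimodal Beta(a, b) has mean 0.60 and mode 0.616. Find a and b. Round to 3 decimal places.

a = 8.700, b = 5.800

With s = a+b: μ = a/s and mode = (a−1)/(s−2). Eliminating a = μs,
μs − 1 = m(s−2) ⇒ s(μ−m) = 1−2m ⇒ s = -0.232/-0.016 = 14.5000.
So a = μs = 8.700, b = (1−μ)s = 5.800.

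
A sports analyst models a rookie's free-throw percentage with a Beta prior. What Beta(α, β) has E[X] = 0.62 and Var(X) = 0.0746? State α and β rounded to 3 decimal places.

By moment matching, α+β = μ(1−μ)/σ² − 1 = (0.62·0.38)/0.0746 − 1 = 3.1582 − 1 = 2.1582.
Since α/(α+β) = μ, α = 0.62·2.1582 = 1.338 and β = 0.38·2.1582 = 0.820.

α = 1.338, β = 0.820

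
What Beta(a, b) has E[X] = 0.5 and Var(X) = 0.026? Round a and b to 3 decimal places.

Write ν = a+b; then a = μν and Var = μ(1−μ)/(ν+1).
ν = μ(1−μ)/Var − 1 = 0.25/0.026 − 1 = 8.6154.
a = 0.5·8.6154 = 4.308, b = 0.5·8.6154 = 4.308.

a = 4.308, b = 4.308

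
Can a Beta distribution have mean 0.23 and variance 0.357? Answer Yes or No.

No

The Beta variance bound is σ² < μ(1−μ).
Here μ(1−μ) = 0.23×0.77 = 0.1771, and 0.357 ≥ 0.1771.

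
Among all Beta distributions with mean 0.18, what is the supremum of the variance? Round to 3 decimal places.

0.148

For fixed mean μ the Beta variance is μ(1−μ)/(α+β+1), increasing as α+β decreases.
Its least upper bound (not attained) is μ(1−μ) = 0.18·0.82 = 0.148.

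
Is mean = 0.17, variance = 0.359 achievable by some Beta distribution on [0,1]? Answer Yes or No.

A Beta with mean μ has variance μ(1−μ)/(α+β+1) < μ(1−μ).
Here μ(1−μ) = 0.17×0.83 = 0.1411, and 0.359 ≥ 0.1411.

No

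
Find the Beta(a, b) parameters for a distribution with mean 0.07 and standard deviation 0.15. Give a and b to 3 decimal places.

First σ² = 0.0225. Setting a = μn, b = (1−μ)n with n = a+b,
μ(1−μ)/(n+1) = 0.0225 ⇒ n+1 = 0.0651/0.0225 = 2.8933 ⇒ n = 1.8933.
Hence a = 0.07×1.8933 = 0.133, b = 0.93×1.8933 = 1.761.

a = 0.133, b = 1.761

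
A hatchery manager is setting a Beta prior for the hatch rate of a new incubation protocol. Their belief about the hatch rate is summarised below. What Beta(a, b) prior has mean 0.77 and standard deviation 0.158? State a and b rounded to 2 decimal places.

a = 4.69, b = 1.40

First σ² = 0.024964. Setting a = μn, b = (1−μ)n with n = a+b,
μ(1−μ)/(n+1) = 0.024964 ⇒ n+1 = 0.1771/0.024964 = 7.0942 ⇒ n = 6.0942.
Hence a = 0.77×6.0942 = 4.69, b = 0.23×6.0942 = 1.40.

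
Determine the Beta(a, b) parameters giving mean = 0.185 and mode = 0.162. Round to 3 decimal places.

a = 5.437, b = 23.954

With s = a+b: μ = a/s and mode = (a−1)/(s−2). Eliminating a = μs,
μs − 1 = m(s−2) ⇒ s(μ−m) = 1−2m ⇒ s = 0.676/0.023 = 29.3913.
So a = μs = 5.437, b = (1−μ)s = 23.954.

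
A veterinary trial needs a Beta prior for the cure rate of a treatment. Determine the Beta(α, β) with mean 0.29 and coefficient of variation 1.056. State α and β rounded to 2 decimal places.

Var = (CV·μ)² = (1.056×0.29)² = 0.093783.
α+β = μ(1−μ)/Var − 1 = 0.2059/0.093783 − 1 = 1.1955.
Thus α = 0.29·1.1955 = 0.35 and β = 0.71·1.1955 = 0.85.

α = 0.35, β = 0.85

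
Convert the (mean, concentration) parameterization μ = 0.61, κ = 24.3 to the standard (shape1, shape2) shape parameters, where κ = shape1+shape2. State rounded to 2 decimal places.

Split κ in proportion μ : (1−μ): shape1 = 0.61·24.3 = 14.82, shape2 = 24.3 − 14.82 = 9.48.

shape1 = 14.82, shape2 = 9.48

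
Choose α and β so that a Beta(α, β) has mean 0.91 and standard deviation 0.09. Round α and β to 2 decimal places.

α = 8.29, β = 0.82

Variance = 0.09² = 0.0081. The moment-matching identity α+β = μ(1−μ)/Var − 1 gives
α+β = 0.0819/0.0081 − 1 = 9.1111, so α = μ·9.1111 = 8.29 and β = (1−μ)·9.1111 = 0.82.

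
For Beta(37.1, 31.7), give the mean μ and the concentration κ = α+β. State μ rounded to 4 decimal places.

μ = 0.5392, κ = 68.8

κ = α+β = 37.1+31.7 = 68.8; μ = α/κ = 37.1/68.8 = 0.5392.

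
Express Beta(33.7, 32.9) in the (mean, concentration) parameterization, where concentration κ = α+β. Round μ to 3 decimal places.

κ = α+β = 33.7+32.9 = 66.6; μ = α/κ = 33.7/66.6 = 0.506.

μ = 0.506, κ = 66.6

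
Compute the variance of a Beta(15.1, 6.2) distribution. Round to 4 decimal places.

Var = αβ/[(α+β)²(α+β+1)] = (15.1×6.2)/(21.3²×22.3) = 93.62/10117.287 = 0.0093.

0.0093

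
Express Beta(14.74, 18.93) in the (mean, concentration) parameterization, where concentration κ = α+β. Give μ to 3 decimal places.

μ = 0.438, κ = 33.67

κ = α+β = 14.74+18.93 = 33.67; μ = α/κ = 14.74/33.67 = 0.438.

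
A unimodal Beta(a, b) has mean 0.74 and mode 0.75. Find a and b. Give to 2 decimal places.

a = 37.00, b = 13.00

Let s = a+b. Mean gives a = μs = 0.74s; mode gives (a−1)/(s−2) = 0.75.
Substituting: 0.74s − 1 = 0.75(s−2) = 0.75s − 1.50, so -0.01s = -0.50 and s = 50.0000.
Then a = 0.74×50.0000 = 37.00 and b = s−a = 13.00.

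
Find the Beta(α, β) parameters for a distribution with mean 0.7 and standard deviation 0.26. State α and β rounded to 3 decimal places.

α = 1.475, β = 0.632

First σ² = 0.0676. Setting α = μn, β = (1−μ)n with n = α+β,
μ(1−μ)/(n+1) = 0.0676 ⇒ n+1 = 0.21/0.0676 = 3.1065 ⇒ n = 2.1065.
Hence α = 0.7×2.1065 = 1.475, β = 0.3×2.1065 = 0.632.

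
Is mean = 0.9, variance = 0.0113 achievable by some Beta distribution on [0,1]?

The Beta variance bound is σ² < μ(1−μ).
Here μ(1−μ) = 0.9×0.1 = 0.09, and 0.0113 < 0.09.

Yes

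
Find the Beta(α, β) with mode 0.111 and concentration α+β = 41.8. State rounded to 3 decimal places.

Mode = (α−1)/(κ−2) with κ = α+β, so α−1 = 0.111·39.8 = 4.418.
α = 5.418; β = κ − α = 36.382.

α = 5.418, β = 36.382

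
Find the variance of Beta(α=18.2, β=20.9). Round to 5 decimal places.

0.00620

Var = αβ/[(α+β)²(α+β+1)] = (18.2×20.9)/(39.1²×40.1) = 380.38/61305.281 = 0.00620.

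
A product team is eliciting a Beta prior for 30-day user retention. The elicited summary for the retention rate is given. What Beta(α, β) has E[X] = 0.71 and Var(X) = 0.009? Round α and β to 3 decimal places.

α = 15.533, β = 6.345

Write ν = α+β; then α = μν and Var = μ(1−μ)/(ν+1).
ν = μ(1−μ)/Var − 1 = 0.2059/0.009 − 1 = 21.8778.
α = 0.71·21.8778 = 15.533, β = 0.29·21.8778 = 6.345.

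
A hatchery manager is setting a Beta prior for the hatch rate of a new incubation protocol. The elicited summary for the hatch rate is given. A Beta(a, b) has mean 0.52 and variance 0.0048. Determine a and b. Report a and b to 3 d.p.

a = 26.520, b = 24.480

Write ν = a+b; then a = μν and Var = μ(1−μ)/(ν+1).
ν = μ(1−μ)/Var − 1 = 0.2496/0.0048 − 1 = 51.0000.
a = 0.52·51.0000 = 26.520, b = 0.48·51.0000 = 24.480.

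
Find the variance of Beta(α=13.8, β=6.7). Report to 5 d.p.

0.01023

Var = αβ/[(α+β)²(α+β+1)] = (13.8×6.7)/(20.5²×21.5) = 92.46/9035.375 = 0.01023.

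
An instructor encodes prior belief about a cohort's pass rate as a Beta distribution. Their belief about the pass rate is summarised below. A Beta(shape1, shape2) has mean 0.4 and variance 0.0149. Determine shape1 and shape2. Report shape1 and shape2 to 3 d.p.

shape1 = 6.043, shape2 = 9.064

By moment matching, shape1+shape2 = μ(1−μ)/σ² − 1 = (0.4·0.6)/0.0149 − 1 = 16.1074 − 1 = 15.1074.
Since shape1/(shape1+shape2) = μ, shape1 = 0.4·15.1074 = 6.043 and shape2 = 0.6·15.1074 = 9.064.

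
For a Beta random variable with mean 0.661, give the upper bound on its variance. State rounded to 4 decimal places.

Var = μ(1−μ)/(α+β+1), which approaches μ(1−μ) as α+β → 0.
So the supremum is μ(1−μ) = 0.661×0.339 = 0.2241.

0.2241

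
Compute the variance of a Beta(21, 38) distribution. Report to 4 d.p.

0.0038

μ = 21/59 = 0.355932; Var = μ(1−μ)/(α+β+1) = 0.2292445/60 = 0.0038.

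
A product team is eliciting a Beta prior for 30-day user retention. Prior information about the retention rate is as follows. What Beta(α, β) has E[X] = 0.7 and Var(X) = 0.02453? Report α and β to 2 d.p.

By moment matching, α+β = μ(1−μ)/σ² − 1 = (0.7·0.3)/0.02453 − 1 = 8.5609 − 1 = 7.5609.
Since α/(α+β) = μ, α = 0.7·7.5609 = 5.29 and β = 0.3·7.5609 = 2.27.

α = 5.29, β = 2.27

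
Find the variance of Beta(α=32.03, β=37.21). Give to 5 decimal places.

μ = 32.03/69.24 = 0.462594; Var = μ(1−μ)/(α+β+1) = 0.2486008/70.24 = 0.00354.

0.00354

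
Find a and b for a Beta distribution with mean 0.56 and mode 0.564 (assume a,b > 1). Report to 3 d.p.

a = 17.920, b = 14.080

With s = a+b: μ = a/s and mode = (a−1)/(s−2). Eliminating a = μs,
μs − 1 = m(s−2) ⇒ s(μ−m) = 1−2m ⇒ s = -0.128/-0.004 = 32.0000.
So a = μs = 17.920, b = (1−μ)s = 14.080.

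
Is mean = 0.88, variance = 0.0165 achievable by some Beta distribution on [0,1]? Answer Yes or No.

Yes

The Beta variance bound is σ² < μ(1−μ).
Here μ(1−μ) = 0.88×0.12 = 0.1056, and 0.0165 < 0.1056.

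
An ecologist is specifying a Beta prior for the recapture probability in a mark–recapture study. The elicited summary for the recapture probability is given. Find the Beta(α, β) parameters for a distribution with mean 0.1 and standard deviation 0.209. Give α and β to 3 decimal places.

α = 0.106, β = 0.954

First σ² = 0.043681. Setting α = μn, β = (1−μ)n with n = α+β,
μ(1−μ)/(n+1) = 0.043681 ⇒ n+1 = 0.09/0.043681 = 2.0604 ⇒ n = 1.0604.
Hence α = 0.1×1.0604 = 0.106, β = 0.9×1.0604 = 0.954.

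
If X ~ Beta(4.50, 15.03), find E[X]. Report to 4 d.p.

The Beta mean is α/(α+β) = 4.50/(4.50+15.03) = 0.2304.

0.2304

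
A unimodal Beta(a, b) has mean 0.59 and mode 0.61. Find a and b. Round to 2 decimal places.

a = 6.49, b = 4.51

With s = a+b: μ = a/s and mode = (a−1)/(s−2). Eliminating a = μs,
μs − 1 = m(s−2) ⇒ s(μ−m) = 1−2m ⇒ s = -0.22/-0.02 = 11.0000.
So a = μs = 6.49, b = (1−μ)s = 4.51.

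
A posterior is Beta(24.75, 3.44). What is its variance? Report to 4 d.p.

α+β = 28.19 and αβ = 85.1400, so Var = αβ/[(α+β)²(α+β+1)] = 85.1400/23196.595359 = 0.0037.

0.0037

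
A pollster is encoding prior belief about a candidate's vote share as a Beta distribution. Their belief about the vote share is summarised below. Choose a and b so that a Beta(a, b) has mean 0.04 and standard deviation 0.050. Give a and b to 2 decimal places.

Variance = 0.050² = 0.002500. The moment-matching identity a+b = μ(1−μ)/Var − 1 gives
a+b = 0.0384/0.002500 − 1 = 14.3600, so a = μ·14.3600 = 0.57 and b = (1−μ)·14.3600 = 13.79.

a = 0.57, b = 13.79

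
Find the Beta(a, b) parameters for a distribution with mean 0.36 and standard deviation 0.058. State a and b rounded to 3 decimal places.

Variance = 0.058² = 0.003364. The moment-matching identity a+b = μ(1−μ)/Var − 1 gives
a+b = 0.2304/0.003364 − 1 = 67.4899, so a = μ·67.4899 = 24.296 and b = (1−μ)·67.4899 = 43.194.

a = 24.296, b = 43.194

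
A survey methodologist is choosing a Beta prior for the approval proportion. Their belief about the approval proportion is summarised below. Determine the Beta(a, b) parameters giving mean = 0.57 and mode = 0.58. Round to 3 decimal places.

Let s = a+b. Mean gives a = μs = 0.57s; mode gives (a−1)/(s−2) = 0.58.
Substituting: 0.57s − 1 = 0.58(s−2) = 0.58s − 1.16, so -0.01s = -0.16 and s = 16.0000.
Then a = 0.57×16.0000 = 9.120 and b = s−a = 6.880.

a = 9.120, b = 6.880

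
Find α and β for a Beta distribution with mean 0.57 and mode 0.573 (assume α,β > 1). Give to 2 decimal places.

α = 27.74, β = 20.93

Let s = α+β. Mean gives α = μs = 0.57s; mode gives (α−1)/(s−2) = 0.573.
Substituting: 0.57s − 1 = 0.573(s−2) = 0.573s − 1.146, so -0.003s = -0.146 and s = 48.6667.
Then α = 0.57×48.6667 = 27.74 and β = s−α = 20.93.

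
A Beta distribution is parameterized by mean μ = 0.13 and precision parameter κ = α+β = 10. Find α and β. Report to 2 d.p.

α = μκ = 0.13×10 = 1.30 and β = (1−μ)κ = 0.87×10 = 8.70.

α = 1.30, β = 8.70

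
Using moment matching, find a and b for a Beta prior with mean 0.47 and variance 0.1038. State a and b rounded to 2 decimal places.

Let s = a+b. The Beta variance is μ(1−μ)/(s+1).
So s+1 = μ(1−μ)/σ² = (0.47×0.53)/0.1038 = 0.2491/0.1038 = 2.3998, giving s = 1.3998.
Then a = μs = 0.47×1.3998 = 0.66 and b = (1−μ)s = 0.53×1.3998 = 0.74.

a = 0.66, b = 0.74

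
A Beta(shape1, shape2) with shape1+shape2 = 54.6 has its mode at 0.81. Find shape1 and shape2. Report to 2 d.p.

shape1 = 43.61, shape2 = 10.99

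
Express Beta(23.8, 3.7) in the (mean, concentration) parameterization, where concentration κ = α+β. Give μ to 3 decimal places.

μ = 0.865, κ = 27.5

κ = α+β = 23.8+3.7 = 27.5; μ = α/κ = 23.8/27.5 = 0.865.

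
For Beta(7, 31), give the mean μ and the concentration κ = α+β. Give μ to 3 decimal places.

μ = 0.184, κ = 38

κ = α+β = 7+31 = 38; μ = α/κ = 7/38 = 0.184.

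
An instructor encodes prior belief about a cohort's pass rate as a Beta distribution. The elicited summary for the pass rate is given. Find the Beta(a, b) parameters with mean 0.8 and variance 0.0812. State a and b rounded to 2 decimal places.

Let s = a+b. The Beta variance is μ(1−μ)/(s+1).
So s+1 = μ(1−μ)/σ² = (0.8×0.2)/0.0812 = 0.16/0.0812 = 1.9704, giving s = 0.9704.
Then a = μs = 0.8×0.9704 = 0.78 and b = (1−μ)s = 0.2×0.9704 = 0.19.

a = 0.78, b = 0.19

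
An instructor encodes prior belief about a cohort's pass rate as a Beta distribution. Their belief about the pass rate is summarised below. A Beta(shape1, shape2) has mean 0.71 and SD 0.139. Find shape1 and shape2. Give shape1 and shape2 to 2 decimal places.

shape1 = 6.86, shape2 = 2.80

σ² = 0.139² = 0.019321.
With s = shape1+shape2, Var = μ(1−μ)/(s+1), so s+1 = (0.71×0.29)/0.019321 = 10.6568 and s = 9.6568.
shape1 = μs = 6.86, shape2 = (1−μ)s = 2.80.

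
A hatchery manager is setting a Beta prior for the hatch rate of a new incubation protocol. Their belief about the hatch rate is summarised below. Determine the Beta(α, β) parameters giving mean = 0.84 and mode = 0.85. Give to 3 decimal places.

α = 58.800, β = 11.200

With s = α+β: μ = α/s and mode = (α−1)/(s−2). Eliminating α = μs,
μs − 1 = m(s−2) ⇒ s(μ−m) = 1−2m ⇒ s = -0.70/-0.01 = 70.0000.
So α = μs = 58.800, β = (1−μ)s = 11.200.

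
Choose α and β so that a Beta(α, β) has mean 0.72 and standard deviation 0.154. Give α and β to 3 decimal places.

Variance = 0.154² = 0.023716. The moment-matching identity α+β = μ(1−μ)/Var − 1 gives
α+β = 0.2016/0.023716 − 1 = 7.5006, so α = μ·7.5006 = 5.400 and β = (1−μ)·7.5006 = 2.100.

α = 5.400, β = 2.100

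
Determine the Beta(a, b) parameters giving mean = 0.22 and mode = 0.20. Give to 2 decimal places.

a = 6.60, b = 23.40

Let s = a+b. Mean gives a = μs = 0.22s; mode gives (a−1)/(s−2) = 0.20.
Substituting: 0.22s − 1 = 0.20(s−2) = 0.20s − 0.40, so 0.02s = 0.60 and s = 30.0000.
Then a = 0.22×30.0000 = 6.60 and b = s−a = 23.40.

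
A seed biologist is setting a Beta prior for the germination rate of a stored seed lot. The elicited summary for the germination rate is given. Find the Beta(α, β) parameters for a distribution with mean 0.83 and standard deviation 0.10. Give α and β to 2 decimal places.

σ² = 0.10² = 0.0100.
With s = α+β, Var = μ(1−μ)/(s+1), so s+1 = (0.83×0.17)/0.0100 = 14.1100 and s = 13.1100.
α = μs = 10.88, β = (1−μ)s = 2.23.

α = 10.88, β = 2.23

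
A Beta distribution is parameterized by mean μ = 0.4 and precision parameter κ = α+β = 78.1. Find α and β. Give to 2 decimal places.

α = 31.24, β = 46.86

α = μκ = 0.4×78.1 = 31.24 and β = (1−μ)κ = 0.6×78.1 = 46.86.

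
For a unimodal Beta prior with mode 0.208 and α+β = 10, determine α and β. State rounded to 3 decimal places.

For α,β>1 the mode is (α−1)/(α+β−2), so α = mode·(κ−2)+1 = 0.208×8+1 = 2.664.
And β = (1−mode)·(κ−2)+1 = 0.792×8+1 = 7.336.

α = 2.664, β = 7.336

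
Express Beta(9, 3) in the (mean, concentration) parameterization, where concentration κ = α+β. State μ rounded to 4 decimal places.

μ = 0.7500, κ = 12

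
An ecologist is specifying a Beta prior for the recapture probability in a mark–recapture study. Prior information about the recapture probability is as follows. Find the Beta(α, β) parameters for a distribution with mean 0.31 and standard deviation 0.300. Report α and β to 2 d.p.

α = 0.43, β = 0.95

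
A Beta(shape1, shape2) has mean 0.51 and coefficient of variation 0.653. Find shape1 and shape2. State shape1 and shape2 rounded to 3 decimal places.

shape1 = 0.639, shape2 = 0.614

Var = (CV·μ)² = (0.653×0.51)² = 0.110909.
shape1+shape2 = μ(1−μ)/Var − 1 = 0.2499/0.110909 − 1 = 1.2532.
Thus shape1 = 0.51·1.2532 = 0.639 and shape2 = 0.49·1.2532 = 0.614.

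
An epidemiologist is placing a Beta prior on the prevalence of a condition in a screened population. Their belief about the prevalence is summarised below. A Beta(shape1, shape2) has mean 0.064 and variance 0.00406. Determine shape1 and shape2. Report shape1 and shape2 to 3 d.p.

shape1 = 0.880, shape2 = 12.874

Write ν = shape1+shape2; then shape1 = μν and Var = μ(1−μ)/(ν+1).
ν = μ(1−μ)/Var − 1 = 0.059904/0.00406 − 1 = 13.7547.
shape1 = 0.064·13.7547 = 0.880, shape2 = 0.936·13.7547 = 12.874.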